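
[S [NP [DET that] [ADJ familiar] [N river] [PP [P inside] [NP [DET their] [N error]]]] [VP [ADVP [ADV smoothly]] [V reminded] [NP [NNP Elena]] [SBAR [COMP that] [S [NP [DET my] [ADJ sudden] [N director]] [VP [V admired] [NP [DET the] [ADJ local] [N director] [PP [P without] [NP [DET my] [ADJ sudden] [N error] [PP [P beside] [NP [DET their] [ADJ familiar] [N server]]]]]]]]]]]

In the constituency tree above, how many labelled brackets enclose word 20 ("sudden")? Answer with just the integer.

Path from the root down to the word: S → VP → SBAR → S → VP → NP → PP → NP → ADJ. That is 9 enclosing brackets.

9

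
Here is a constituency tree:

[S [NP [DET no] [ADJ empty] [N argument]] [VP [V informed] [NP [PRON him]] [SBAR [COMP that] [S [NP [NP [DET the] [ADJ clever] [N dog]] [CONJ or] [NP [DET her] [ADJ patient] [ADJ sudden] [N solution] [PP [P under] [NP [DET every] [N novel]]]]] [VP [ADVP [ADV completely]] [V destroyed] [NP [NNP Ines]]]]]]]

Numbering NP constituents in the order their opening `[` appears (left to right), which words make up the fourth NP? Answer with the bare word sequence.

the clever dog

The NP opening brackets appear, in order, over: "no empty argument"; "him"; "the clever dog or her patient sudden solution under every novel"; "the clever dog"; "her patient sudden solution under every novel"; "every novel"; "Ines". The fourth one spans "the clever dog".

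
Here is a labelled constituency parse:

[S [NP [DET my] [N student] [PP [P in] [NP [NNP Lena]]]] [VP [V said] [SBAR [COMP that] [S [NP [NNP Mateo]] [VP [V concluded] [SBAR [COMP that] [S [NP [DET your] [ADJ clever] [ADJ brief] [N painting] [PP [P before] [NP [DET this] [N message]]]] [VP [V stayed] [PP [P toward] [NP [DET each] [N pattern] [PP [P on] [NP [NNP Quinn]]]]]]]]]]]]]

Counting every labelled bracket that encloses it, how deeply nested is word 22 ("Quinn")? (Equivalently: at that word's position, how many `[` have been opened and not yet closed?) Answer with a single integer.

13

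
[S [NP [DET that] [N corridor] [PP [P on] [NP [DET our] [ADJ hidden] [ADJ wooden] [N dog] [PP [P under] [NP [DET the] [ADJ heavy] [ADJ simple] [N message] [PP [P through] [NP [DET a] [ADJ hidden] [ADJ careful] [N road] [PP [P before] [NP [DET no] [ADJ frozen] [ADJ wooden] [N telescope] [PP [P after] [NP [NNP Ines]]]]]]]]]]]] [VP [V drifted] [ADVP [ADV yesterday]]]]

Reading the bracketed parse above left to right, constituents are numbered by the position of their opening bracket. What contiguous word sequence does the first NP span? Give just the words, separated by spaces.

that corridor on our hidden wooden dog under the heavy simple message through a hidden careful road before no frozen wooden telescope after Ines

The NP opening brackets appear, in order, over: "that corridor on our hidden wooden dog under the heavy simple message through a hidden careful road before no frozen wooden telescope after Ines"; "our hidden wooden dog under the heavy simple message through a hidden careful road before no frozen wooden telescope after Ines"; "the heavy simple message through a hidden careful road before no frozen wooden telescope after Ines"; "a hidden careful road before no frozen wooden telescope after Ines"; "no frozen wooden telescope after Ines"; "Ines". The first one spans "that corridor on our hidden wooden dog under the heavy simple message through a hidden careful road before no frozen wooden telescope after Ines".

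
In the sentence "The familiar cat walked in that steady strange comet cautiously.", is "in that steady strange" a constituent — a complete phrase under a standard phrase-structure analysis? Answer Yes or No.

No

The sequence begins inside the preposition "in" and ends inside the noun phrase "that steady strange comet"; it crosses a phrase boundary, so no single node in the tree spans exactly those words.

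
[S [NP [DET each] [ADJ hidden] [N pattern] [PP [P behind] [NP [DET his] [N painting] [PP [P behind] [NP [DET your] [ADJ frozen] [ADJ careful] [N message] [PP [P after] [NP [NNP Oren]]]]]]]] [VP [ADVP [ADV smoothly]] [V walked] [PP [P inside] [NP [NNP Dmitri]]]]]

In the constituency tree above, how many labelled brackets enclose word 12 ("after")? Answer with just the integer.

8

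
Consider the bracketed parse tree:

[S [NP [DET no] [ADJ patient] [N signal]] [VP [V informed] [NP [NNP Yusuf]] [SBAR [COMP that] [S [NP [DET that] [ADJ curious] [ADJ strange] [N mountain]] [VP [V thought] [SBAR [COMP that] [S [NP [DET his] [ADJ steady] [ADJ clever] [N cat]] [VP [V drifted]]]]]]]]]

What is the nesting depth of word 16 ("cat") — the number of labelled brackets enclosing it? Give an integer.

9

Path from the root down to the word: S → VP → SBAR → S → VP → SBAR → S → NP → N. That is 9 enclosing brackets.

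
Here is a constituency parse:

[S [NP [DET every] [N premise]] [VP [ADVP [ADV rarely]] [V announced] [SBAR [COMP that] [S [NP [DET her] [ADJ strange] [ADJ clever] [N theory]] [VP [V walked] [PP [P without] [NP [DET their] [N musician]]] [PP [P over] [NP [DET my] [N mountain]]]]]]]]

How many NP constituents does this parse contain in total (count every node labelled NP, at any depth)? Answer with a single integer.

The NP constituents are: [NP every premise]; [NP her strange clever theory]; [NP their musician]; [NP my mountain]. Total: 4.

4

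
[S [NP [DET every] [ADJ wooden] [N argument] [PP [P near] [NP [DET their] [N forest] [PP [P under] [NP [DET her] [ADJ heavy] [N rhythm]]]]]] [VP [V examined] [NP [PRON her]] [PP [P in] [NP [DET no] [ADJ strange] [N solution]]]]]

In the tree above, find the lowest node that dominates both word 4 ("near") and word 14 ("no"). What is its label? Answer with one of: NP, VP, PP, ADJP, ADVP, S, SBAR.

S

Both words fall inside [S every wooden argument near their forest under her heavy rhythm examined her in no strange solution] (words 1–16), and no smaller constituent contains them both. Label: S.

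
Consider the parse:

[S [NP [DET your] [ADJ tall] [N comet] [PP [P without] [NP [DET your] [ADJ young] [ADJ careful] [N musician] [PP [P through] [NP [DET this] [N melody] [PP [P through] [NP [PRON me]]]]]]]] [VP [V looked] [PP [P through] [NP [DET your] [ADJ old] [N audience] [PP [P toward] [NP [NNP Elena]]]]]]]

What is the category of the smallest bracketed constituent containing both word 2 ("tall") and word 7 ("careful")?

The smallest bracket enclosing both words is [NP your tall comet without your young careful musician through this melody through me], so the label is NP.

NP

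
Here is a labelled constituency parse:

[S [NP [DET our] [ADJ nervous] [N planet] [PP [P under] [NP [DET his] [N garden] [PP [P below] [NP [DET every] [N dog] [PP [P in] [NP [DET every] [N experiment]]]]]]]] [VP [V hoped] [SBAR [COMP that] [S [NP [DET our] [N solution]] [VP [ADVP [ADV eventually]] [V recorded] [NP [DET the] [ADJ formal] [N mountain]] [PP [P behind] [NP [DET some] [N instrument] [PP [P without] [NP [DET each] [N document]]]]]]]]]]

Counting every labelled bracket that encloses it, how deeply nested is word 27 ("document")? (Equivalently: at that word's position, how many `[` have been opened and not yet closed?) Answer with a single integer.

10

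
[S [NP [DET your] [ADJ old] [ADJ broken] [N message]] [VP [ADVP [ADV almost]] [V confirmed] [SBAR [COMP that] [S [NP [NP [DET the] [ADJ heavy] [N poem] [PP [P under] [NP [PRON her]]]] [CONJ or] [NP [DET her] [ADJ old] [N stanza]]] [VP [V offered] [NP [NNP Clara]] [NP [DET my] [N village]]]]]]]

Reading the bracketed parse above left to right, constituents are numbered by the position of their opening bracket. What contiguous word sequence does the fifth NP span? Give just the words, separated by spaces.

In left-to-right order the NP constituents are "your old broken message"; "the heavy poem under her or her old stanza"; "the heavy poem under her"; "her"; "her old stanza"; "Clara"; "my village". Number 5 is "her old stanza".

her old stanza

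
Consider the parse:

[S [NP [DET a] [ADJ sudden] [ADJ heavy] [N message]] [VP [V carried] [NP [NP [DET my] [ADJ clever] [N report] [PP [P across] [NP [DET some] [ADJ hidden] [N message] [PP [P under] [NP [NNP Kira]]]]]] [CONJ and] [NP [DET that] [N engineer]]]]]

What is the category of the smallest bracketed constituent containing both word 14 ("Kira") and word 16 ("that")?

NP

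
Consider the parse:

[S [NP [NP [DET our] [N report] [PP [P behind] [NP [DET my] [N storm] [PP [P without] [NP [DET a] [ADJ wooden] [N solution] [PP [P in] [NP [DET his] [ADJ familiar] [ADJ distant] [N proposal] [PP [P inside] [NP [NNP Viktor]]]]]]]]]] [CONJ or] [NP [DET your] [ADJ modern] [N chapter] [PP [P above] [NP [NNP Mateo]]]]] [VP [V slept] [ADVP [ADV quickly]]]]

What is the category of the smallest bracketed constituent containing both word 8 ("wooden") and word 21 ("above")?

NP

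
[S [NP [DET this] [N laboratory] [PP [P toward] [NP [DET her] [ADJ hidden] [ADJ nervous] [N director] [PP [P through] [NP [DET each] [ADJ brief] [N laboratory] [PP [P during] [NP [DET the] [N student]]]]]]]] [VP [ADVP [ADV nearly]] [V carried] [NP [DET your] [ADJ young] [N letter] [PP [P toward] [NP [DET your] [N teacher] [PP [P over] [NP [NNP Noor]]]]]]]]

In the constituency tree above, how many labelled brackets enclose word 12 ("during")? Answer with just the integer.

The word sits inside P, which is inside PP, inside NP, inside PP, inside NP, inside PP, inside NP, inside S — 8 brackets in all.

8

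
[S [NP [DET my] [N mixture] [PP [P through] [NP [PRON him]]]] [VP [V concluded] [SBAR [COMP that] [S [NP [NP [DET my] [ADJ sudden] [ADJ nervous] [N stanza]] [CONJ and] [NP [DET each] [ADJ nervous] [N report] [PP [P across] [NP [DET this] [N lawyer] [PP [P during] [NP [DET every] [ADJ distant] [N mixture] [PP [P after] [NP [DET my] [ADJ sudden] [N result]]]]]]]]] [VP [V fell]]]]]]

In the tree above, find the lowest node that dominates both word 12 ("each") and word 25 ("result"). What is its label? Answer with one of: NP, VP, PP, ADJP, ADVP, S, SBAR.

The smallest bracket enclosing both words is [NP each nervous report across this lawyer during every distant mixture after my sudden result], so the label is NP.

NP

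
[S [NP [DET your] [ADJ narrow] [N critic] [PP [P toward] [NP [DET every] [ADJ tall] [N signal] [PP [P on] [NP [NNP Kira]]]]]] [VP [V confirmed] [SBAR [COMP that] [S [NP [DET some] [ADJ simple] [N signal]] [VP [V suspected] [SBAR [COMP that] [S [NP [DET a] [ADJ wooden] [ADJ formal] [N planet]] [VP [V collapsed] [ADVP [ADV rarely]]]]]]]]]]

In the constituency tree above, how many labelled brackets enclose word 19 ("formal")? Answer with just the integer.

Path from the root down to the word: S → VP → SBAR → S → VP → SBAR → S → NP → ADJ. That is 9 enclosing brackets.

9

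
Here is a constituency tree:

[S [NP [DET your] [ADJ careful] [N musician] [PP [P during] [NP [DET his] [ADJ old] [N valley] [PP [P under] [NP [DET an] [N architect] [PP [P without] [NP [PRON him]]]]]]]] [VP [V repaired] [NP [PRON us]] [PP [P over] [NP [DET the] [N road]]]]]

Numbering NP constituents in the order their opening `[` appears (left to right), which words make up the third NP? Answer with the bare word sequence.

The NP opening brackets appear, in order, over: "your careful musician during his old valley under an architect without him"; "his old valley under an architect without him"; "an architect without him"; "him"; "us"; "the road". The third one spans "an architect without him".

an architect without him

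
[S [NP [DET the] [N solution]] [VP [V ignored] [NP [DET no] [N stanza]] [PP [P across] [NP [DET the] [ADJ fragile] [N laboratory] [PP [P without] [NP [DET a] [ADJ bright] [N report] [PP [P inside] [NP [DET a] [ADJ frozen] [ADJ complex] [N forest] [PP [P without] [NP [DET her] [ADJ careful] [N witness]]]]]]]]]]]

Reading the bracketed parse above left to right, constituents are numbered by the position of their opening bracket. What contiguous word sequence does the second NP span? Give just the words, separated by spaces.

no stanza

In left-to-right order the NP constituents are "the solution"; "no stanza"; "the fragile laboratory without a bright report inside a frozen complex forest without her careful witness"; "a bright report inside a frozen complex forest without her careful witness"; "a frozen complex forest without her careful witness"; "her careful witness". Number 2 is "no stanza".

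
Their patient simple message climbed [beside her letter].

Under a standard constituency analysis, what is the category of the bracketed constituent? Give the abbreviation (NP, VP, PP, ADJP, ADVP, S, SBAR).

The bracketed span "beside her letter" is headed by "beside", making it a prepositional phrase (PP).

PP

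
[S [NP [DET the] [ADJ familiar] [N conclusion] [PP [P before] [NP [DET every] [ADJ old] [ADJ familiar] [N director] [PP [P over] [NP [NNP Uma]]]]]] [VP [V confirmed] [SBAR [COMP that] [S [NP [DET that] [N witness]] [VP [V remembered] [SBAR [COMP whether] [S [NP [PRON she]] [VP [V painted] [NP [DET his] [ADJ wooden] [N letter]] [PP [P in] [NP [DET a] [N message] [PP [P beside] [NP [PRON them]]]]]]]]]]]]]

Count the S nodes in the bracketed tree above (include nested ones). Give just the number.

3

Scanning left to right, an opening `[S` appears at word positions 1, 13, 17 — 3 in total.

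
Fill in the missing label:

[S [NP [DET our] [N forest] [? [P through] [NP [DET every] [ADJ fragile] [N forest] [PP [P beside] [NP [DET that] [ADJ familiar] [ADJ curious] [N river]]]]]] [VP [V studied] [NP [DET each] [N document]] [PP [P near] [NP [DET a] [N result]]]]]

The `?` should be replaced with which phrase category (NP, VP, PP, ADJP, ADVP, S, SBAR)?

Looking at what the `?` directly dominates — P 'through', NP — this is a prepositional phrase (PP).

PP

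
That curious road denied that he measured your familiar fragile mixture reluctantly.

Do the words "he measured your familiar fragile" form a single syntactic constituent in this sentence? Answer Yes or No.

The smallest constituent containing the whole sequence is the clause [S he measured your familiar fragile mixture reluctantly], but the sequence is only part of it — it straddles the boundary between noun phrase "he" and verb phrase "measured your familiar fragile mixture reluctantly".

No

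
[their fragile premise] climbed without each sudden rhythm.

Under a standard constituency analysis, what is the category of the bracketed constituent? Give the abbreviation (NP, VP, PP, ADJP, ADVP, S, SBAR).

The span is built around the noun "premise" — a noun phrase (NP).

NP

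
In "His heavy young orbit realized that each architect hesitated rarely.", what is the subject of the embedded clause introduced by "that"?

each architect

"each architect" is the NP that combines with the VP headed by "hesitated" to form the embedded clause introduced by "that" — the subject.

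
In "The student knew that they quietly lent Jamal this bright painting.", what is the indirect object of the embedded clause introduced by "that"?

The verb of the embedded clause introduced by "that" is "lent"; its indirect object is the NP "Jamal".

Jamal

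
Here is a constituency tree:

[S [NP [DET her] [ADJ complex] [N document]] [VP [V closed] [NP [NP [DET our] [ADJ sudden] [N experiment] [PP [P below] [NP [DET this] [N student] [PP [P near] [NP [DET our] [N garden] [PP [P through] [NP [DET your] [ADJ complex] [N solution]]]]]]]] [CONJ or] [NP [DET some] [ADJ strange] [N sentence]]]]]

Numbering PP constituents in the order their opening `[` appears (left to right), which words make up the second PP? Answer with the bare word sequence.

near our garden through your complex solution

Opening `[PP` markers occur at word positions 8, 11, 14; the second of these opens the constituent [PP near our garden through your complex solution].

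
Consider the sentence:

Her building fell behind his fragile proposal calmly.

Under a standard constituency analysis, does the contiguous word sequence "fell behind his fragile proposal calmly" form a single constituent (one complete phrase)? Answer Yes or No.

Yes

These words form the whole verb phrase headed by "fell", so yes — one constituent.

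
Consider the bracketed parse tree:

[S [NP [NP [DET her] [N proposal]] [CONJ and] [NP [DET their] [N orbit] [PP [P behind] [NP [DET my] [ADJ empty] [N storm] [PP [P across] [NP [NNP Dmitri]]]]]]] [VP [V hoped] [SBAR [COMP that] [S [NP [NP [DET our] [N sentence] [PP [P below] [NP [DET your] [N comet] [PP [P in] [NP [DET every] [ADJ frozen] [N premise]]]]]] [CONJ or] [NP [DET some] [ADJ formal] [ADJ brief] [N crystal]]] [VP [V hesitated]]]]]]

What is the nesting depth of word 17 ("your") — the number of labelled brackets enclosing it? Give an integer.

9

Path from the root down to the word: S → VP → SBAR → S → NP → NP → PP → NP → DET. That is 9 enclosing brackets.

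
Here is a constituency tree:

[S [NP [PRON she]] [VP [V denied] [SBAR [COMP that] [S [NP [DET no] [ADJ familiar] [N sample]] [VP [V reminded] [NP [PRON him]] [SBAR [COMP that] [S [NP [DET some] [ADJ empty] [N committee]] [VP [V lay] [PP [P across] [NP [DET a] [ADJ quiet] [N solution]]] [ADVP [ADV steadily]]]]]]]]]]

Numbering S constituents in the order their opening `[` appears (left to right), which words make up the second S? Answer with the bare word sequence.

In left-to-right order the S constituents are "she denied that no familiar sample reminded him that some empty committee lay across a quiet solution steadily"; "no familiar sample reminded him that some empty committee lay across a quiet solution steadily"; "some empty committee lay across a quiet solution steadily". Number 2 is "no familiar sample reminded him that some empty committee lay across a quiet solution steadily".

no familiar sample reminded him that some empty committee lay across a quiet solution steadily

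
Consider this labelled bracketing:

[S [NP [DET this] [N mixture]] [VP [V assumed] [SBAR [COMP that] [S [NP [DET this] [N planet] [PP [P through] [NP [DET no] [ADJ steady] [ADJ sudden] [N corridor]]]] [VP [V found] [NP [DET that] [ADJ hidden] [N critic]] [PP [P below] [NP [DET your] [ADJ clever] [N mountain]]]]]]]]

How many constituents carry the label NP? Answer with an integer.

5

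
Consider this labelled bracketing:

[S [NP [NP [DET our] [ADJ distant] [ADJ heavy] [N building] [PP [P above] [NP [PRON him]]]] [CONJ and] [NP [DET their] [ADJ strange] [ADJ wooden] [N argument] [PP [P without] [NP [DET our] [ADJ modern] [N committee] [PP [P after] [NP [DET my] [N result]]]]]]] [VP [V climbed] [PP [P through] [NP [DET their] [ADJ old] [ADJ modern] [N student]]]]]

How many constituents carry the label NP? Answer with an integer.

7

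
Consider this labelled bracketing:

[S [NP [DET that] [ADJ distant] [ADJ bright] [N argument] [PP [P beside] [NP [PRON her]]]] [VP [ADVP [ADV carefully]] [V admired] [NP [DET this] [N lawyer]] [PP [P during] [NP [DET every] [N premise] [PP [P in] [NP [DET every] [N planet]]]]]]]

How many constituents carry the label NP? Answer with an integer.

Scanning left to right, an opening `[NP` appears at word positions 1, 6, 9, 12, 15 — 5 in total.

5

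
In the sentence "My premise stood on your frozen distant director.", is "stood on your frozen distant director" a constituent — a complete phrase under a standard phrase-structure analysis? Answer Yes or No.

The sequence corresponds to a single VP node — the verb phrase "stood on your frozen distant director".

Yes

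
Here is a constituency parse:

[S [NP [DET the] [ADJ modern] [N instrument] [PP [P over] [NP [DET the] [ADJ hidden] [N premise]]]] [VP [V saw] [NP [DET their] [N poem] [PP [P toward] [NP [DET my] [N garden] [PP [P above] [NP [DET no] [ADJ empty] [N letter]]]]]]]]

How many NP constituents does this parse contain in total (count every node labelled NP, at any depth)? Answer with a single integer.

5

The NP constituents are: [NP the modern instrument over the hidden premise]; [NP the hidden premise]; [NP their poem toward my garden above no empty letter]; [NP my garden above no empty letter]; [NP no empty letter]. Total: 5.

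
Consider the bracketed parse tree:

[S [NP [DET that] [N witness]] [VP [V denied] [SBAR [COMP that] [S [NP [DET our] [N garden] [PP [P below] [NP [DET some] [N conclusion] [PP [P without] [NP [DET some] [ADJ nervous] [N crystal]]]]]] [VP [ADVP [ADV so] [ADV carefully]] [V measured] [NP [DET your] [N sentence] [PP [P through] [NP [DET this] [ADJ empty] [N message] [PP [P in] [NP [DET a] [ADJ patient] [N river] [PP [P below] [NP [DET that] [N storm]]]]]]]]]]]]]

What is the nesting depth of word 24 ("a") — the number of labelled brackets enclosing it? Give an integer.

11

The word sits inside DET, which is inside NP, inside PP, inside NP, inside PP, inside NP, inside VP, inside S, inside SBAR, inside VP, inside S — 11 brackets in all.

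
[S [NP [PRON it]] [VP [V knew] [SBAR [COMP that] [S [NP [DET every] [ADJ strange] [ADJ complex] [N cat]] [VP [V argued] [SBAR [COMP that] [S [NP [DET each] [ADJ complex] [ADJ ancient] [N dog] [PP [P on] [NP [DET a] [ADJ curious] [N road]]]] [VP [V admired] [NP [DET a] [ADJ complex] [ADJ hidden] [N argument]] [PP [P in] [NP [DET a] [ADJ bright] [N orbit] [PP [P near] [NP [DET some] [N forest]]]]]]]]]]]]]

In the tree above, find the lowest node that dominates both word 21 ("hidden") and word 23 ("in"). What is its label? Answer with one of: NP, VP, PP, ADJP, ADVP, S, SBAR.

Word 21 lies under S → VP → SBAR → S → VP → SBAR → S → VP → NP → ADJ; word 23 lies under S → VP → SBAR → S → VP → SBAR → S → VP → PP → P. The lowest shared node is the VP.

VP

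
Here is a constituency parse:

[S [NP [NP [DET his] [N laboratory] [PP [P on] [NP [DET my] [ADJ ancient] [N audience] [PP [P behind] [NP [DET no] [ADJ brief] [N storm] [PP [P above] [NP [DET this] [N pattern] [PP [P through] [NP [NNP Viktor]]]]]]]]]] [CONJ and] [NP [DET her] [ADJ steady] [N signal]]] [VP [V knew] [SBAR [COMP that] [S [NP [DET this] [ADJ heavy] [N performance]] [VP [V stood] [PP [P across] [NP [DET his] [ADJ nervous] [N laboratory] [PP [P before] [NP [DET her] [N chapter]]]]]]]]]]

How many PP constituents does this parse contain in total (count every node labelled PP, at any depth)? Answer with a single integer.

Scanning left to right, an opening `[PP` appears at word positions 3, 7, 11, 14, 26, 30 — 6 in total.

6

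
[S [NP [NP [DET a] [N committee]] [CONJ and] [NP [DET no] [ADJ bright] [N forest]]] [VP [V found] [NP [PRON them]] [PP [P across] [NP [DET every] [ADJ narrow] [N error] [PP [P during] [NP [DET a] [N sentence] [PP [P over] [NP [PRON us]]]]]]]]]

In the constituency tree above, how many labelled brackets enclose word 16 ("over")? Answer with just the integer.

8

Path from the root down to the word: S → VP → PP → NP → PP → NP → PP → P. That is 8 enclosing brackets.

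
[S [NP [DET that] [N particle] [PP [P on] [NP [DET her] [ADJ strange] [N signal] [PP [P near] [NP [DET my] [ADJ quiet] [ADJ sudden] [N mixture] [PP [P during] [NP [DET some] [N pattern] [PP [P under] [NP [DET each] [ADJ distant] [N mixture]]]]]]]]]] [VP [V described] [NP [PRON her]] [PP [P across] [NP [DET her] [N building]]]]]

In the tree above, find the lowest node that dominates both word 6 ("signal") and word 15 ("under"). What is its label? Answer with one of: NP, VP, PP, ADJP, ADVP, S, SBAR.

NP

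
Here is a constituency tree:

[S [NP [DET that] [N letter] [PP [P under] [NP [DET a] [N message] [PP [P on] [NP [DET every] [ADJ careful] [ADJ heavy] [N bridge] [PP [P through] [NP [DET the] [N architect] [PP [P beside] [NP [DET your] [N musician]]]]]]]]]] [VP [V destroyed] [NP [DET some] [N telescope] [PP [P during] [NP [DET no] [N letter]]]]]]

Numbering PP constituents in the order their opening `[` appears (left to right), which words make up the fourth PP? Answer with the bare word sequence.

The PP opening brackets appear, in order, over: "under a message on every careful heavy bridge through the architect beside your musician"; "on every careful heavy bridge through the architect beside your musician"; "through the architect beside your musician"; "beside your musician"; "during no letter". The fourth one spans "beside your musician".

beside your musician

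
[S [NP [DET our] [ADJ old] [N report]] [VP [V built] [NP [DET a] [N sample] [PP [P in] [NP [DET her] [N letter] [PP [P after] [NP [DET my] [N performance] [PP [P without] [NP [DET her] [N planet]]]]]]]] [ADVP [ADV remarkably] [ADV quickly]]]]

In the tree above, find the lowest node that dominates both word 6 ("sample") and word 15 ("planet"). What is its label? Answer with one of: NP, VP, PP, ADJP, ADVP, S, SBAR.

NP

Word 6 lies under S → VP → NP → N; word 15 lies under S → VP → NP → PP → NP → PP → NP → PP → NP → N. The lowest shared node is the NP.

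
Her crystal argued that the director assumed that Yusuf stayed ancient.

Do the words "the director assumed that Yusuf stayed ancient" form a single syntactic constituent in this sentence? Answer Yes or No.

Yes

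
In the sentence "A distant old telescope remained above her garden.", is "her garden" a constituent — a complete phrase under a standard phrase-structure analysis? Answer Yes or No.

Yes

These words form the whole noun phrase headed by "garden", so yes — one constituent.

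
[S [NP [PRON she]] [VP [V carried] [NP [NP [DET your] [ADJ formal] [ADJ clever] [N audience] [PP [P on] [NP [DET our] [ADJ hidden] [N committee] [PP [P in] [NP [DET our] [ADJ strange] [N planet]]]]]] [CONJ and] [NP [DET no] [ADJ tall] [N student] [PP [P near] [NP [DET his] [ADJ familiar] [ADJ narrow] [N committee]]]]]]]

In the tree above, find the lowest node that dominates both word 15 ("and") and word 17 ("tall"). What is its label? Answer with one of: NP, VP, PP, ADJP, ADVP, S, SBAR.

NP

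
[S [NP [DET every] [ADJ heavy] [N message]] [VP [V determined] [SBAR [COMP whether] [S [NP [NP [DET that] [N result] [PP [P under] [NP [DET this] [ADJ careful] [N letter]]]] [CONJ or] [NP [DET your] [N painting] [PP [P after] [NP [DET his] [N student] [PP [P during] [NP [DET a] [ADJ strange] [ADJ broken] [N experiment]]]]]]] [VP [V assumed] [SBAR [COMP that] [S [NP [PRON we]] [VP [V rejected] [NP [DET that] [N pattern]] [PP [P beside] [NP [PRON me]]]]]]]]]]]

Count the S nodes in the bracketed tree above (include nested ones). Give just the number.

3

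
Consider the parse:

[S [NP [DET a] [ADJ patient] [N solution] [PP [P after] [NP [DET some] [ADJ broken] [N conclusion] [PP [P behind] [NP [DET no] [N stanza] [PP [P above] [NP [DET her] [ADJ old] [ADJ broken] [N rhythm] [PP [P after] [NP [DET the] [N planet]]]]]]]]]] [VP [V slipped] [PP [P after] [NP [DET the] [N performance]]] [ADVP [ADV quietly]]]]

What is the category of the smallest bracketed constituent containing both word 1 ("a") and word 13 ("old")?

NP

Word 1 lies under S → NP → DET; word 13 lies under S → NP → PP → NP → PP → NP → PP → NP → ADJ. The lowest shared node is the NP.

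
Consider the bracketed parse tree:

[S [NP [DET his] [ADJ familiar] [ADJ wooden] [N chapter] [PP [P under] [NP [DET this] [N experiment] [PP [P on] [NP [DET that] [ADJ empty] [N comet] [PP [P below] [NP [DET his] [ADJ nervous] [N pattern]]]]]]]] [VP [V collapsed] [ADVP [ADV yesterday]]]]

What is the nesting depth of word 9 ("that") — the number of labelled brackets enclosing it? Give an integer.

7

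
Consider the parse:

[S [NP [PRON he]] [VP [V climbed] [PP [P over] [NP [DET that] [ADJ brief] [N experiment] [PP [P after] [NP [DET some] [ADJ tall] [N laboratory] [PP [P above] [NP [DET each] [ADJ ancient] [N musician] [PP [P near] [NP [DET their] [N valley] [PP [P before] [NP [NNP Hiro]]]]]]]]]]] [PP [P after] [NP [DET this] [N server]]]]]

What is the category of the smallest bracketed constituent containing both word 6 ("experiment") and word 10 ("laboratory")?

The smallest bracket enclosing both words is [NP that brief experiment after some tall laboratory above each ancient musician near their valley before Hiro], so the label is NP.

NP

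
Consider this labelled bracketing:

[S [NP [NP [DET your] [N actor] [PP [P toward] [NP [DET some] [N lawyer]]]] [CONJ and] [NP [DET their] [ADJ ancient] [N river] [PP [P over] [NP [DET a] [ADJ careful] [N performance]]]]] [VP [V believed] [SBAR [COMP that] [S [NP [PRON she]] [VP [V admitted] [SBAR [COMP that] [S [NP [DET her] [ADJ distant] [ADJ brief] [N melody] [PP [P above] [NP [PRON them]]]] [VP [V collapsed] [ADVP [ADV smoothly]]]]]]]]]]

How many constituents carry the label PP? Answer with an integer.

Listing each PP by its span: [PP toward some lawyer]; [PP over a careful performance]; [PP above them] — that makes 3.

3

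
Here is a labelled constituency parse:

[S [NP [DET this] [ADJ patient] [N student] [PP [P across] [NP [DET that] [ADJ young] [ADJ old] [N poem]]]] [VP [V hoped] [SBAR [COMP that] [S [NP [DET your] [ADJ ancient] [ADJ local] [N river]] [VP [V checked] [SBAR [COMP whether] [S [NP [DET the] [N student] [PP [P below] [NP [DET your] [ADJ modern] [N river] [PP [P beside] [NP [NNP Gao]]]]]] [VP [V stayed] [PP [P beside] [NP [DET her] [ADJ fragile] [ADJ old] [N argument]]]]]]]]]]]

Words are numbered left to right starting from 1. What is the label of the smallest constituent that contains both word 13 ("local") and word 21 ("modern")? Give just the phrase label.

Both words fall inside [S your ancient local river checked whether the student below your modern river beside Gao stayed beside her fragile old argument] (words 11–30), and no smaller constituent contains them both. Label: S.

S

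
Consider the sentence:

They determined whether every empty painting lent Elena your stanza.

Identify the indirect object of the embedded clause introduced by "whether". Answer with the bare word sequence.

Elena

The verb of the embedded clause introduced by "whether" is "lent"; its indirect object is the NP "Elena".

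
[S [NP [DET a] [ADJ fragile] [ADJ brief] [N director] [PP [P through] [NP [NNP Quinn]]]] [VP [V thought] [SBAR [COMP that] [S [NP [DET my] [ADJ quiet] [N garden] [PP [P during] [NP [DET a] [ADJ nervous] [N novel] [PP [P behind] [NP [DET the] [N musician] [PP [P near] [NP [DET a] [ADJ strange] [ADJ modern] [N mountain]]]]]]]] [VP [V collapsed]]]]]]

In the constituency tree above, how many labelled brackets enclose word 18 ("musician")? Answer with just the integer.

10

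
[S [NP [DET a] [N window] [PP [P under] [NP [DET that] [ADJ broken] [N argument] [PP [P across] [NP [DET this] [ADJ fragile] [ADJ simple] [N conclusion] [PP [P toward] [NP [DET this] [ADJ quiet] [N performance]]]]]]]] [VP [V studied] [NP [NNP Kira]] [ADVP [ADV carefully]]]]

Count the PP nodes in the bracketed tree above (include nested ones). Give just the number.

3

Listing each PP by its span: [PP under that broken argument across this fragile simple conclusion toward this quiet performance]; [PP across this fragile simple conclusion toward this quiet performance]; [PP toward this quiet performance] — that makes 3.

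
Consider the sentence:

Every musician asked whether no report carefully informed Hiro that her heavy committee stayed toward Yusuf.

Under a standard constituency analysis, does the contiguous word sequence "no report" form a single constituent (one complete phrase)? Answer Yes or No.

Yes

These words form the whole noun phrase headed by "report", so yes — one constituent.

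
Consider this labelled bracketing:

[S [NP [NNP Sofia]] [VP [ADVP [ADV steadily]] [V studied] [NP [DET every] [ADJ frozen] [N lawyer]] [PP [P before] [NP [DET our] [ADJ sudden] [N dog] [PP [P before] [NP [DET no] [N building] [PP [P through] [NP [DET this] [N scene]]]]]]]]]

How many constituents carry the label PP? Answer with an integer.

3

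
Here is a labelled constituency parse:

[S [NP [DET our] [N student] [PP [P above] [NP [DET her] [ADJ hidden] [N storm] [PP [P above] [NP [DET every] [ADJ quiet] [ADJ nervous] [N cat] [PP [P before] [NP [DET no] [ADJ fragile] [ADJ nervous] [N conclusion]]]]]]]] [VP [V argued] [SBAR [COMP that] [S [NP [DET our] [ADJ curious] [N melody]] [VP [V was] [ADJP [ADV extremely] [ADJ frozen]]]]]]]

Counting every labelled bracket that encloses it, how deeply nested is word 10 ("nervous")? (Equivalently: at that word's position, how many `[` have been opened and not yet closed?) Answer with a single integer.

7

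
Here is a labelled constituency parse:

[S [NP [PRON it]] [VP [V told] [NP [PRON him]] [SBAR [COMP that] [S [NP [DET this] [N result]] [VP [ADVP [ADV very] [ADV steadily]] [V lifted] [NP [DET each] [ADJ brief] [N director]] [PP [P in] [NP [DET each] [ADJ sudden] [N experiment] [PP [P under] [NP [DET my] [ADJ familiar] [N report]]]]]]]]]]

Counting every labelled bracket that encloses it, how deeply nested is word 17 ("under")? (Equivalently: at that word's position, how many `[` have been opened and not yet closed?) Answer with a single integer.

The word sits inside P, which is inside PP, inside NP, inside PP, inside VP, inside S, inside SBAR, inside VP, inside S — 9 brackets in all.

9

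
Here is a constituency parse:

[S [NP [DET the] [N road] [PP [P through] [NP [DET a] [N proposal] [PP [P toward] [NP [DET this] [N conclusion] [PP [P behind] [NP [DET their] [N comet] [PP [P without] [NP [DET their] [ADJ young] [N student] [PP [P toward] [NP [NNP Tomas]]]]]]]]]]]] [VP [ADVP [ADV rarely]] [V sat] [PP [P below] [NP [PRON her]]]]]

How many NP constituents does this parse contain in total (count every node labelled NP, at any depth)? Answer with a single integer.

7

The NP constituents are: [NP the road through a proposal toward this conclusion behind their comet without their young student toward Tomas]; [NP a proposal toward this conclusion behind their comet without their young student toward Tomas]; [NP this conclusion behind their comet without their young student toward Tomas]; [NP their comet without their young student toward Tomas]; [NP their young student toward Tomas]; [NP Tomas] …. Total: 7.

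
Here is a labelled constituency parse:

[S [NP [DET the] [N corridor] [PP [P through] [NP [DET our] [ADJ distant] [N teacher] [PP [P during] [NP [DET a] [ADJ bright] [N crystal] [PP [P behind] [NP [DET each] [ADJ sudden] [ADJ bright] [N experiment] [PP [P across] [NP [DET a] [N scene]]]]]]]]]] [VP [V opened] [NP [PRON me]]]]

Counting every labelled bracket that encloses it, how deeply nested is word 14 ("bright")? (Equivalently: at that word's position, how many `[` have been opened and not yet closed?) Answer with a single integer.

Counting open brackets not yet closed at "bright": [S [NP [PP [NP [PP [NP [PP [NP [ADJ = 9.

9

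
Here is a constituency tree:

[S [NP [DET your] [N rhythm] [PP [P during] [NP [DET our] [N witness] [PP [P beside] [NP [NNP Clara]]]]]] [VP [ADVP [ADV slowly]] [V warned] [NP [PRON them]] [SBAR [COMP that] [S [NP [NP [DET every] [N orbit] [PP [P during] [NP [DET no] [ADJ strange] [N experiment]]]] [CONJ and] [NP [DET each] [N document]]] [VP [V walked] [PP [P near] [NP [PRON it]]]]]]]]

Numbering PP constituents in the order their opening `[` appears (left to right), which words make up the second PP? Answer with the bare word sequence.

Opening `[PP` markers occur at word positions 3, 6, 14, 22; the second of these opens the constituent [PP beside Clara].

beside Clara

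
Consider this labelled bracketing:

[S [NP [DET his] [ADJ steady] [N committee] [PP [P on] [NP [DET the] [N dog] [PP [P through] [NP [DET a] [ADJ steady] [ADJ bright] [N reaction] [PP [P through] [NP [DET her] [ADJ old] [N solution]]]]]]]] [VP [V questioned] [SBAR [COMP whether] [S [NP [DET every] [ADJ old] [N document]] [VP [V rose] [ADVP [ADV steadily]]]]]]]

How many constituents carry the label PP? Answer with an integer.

3

Scanning left to right, an opening `[PP` appears at word positions 4, 7, 12 — 3 in total.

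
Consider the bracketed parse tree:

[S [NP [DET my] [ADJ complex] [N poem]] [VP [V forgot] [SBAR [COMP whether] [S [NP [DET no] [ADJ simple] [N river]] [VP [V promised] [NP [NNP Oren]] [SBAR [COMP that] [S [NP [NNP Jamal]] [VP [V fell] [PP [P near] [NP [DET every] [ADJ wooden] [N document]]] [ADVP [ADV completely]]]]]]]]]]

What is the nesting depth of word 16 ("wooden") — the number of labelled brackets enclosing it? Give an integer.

11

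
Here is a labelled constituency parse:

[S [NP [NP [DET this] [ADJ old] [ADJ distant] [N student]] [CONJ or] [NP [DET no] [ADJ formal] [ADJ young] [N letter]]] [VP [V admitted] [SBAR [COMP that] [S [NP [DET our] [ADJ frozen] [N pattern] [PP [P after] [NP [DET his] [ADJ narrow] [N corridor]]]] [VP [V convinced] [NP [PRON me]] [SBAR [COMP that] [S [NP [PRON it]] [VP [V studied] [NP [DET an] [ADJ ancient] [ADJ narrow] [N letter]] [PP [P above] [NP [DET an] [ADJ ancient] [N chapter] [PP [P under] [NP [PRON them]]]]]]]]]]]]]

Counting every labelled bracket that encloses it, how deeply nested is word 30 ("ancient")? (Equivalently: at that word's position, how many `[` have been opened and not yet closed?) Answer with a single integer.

11

The word sits inside ADJ, which is inside NP, inside PP, inside VP, inside S, inside SBAR, inside VP, inside S, inside SBAR, inside VP, inside S — 11 brackets in all.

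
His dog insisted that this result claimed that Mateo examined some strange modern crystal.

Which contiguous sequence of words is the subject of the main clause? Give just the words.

his dog

In the main clause the verb is "insisted"; the NP preceding it, "his dog", is the subject.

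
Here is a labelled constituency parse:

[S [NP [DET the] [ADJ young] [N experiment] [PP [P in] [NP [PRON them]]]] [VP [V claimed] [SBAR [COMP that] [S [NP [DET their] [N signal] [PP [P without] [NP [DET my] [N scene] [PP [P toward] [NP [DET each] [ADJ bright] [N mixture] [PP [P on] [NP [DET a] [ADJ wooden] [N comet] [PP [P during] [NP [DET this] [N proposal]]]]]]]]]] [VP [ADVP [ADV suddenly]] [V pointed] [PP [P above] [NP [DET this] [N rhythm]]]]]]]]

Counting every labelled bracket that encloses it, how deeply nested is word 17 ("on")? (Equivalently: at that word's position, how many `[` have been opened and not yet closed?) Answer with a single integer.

11

Counting open brackets not yet closed at "on": [S [VP [SBAR [S [NP [PP [NP [PP [NP [PP [P = 11.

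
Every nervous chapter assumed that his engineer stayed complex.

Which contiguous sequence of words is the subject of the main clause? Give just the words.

every nervous chapter

"every nervous chapter" is the NP that combines with the VP headed by "assumed" to form the main clause — the subject.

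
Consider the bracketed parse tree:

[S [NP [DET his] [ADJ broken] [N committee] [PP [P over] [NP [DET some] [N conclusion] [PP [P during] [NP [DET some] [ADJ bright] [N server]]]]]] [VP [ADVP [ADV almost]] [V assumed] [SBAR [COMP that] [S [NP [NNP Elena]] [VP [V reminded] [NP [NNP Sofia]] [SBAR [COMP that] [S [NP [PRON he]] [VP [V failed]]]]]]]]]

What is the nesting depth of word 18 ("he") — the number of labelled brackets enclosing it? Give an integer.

The word sits inside PRON, which is inside NP, inside S, inside SBAR, inside VP, inside S, inside SBAR, inside VP, inside S — 9 brackets in all.

9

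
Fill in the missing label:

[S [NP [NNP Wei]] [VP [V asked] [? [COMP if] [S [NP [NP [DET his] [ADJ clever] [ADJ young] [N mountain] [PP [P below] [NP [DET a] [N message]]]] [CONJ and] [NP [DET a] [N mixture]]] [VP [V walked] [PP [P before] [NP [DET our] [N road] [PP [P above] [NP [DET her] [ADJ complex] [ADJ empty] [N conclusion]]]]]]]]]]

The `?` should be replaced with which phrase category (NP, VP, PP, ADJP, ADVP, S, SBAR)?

The `?` node immediately contains: COMP 'if', S. That is the internal structure of a subordinate clause, so the label is SBAR.

SBAR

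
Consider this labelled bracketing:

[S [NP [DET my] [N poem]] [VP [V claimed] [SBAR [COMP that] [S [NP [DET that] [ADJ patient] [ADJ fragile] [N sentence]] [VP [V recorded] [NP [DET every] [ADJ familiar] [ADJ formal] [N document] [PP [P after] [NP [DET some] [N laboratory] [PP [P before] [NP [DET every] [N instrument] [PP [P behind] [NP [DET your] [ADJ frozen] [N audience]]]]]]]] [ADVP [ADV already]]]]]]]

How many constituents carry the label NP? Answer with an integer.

6

The NP constituents are: [NP my poem]; [NP that patient fragile sentence]; [NP every familiar formal document after some laboratory before every instrument behind your frozen audience]; [NP some laboratory before every instrument behind your frozen audience]; [NP every instrument behind your frozen audience]; [NP your frozen audience]. Total: 6.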